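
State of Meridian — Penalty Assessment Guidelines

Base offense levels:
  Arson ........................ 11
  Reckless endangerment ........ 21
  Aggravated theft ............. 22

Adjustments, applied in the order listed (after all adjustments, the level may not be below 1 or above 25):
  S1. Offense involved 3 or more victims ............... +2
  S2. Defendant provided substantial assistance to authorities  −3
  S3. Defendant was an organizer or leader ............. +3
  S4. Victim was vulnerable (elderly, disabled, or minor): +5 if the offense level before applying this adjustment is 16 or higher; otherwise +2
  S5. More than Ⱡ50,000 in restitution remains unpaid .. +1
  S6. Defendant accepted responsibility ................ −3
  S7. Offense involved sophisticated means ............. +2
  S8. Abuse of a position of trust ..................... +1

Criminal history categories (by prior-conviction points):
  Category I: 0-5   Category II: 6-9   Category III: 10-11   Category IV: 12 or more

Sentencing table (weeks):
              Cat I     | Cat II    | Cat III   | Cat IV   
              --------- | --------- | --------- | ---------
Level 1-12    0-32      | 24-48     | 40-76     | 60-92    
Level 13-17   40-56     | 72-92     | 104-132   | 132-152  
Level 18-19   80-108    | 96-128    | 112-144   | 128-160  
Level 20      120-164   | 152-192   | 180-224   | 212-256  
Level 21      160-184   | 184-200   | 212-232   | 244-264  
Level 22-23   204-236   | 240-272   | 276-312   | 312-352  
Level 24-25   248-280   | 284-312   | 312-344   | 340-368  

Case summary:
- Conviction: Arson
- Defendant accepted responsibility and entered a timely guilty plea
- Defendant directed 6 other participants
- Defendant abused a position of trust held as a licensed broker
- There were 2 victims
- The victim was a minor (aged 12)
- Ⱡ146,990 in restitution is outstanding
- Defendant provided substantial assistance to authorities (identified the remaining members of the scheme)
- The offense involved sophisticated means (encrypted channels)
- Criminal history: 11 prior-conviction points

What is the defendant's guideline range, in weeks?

Base offense level for arson: 11.
S1 does not apply.
S2 applies: 11 − 3 = 8.
S3 applies: 8 + 3 = 11.
S4 applies (level before this adjustment is 11 < 16, so +2): 11 + 2 = 13.
S5 applies: 13 + 1 = 14.
S6 applies: 14 − 3 = 11.
S7 applies: 11 + 2 = 13.
S8 applies: 13 + 1 = 14.
Final offense level: 14.
Criminal history: 11 prior points → Category III (10-11).
Level 14 falls in the 13-17 band.
Grid: Level 13-17 × Category III = 104-132 weeks.

104-132 weeks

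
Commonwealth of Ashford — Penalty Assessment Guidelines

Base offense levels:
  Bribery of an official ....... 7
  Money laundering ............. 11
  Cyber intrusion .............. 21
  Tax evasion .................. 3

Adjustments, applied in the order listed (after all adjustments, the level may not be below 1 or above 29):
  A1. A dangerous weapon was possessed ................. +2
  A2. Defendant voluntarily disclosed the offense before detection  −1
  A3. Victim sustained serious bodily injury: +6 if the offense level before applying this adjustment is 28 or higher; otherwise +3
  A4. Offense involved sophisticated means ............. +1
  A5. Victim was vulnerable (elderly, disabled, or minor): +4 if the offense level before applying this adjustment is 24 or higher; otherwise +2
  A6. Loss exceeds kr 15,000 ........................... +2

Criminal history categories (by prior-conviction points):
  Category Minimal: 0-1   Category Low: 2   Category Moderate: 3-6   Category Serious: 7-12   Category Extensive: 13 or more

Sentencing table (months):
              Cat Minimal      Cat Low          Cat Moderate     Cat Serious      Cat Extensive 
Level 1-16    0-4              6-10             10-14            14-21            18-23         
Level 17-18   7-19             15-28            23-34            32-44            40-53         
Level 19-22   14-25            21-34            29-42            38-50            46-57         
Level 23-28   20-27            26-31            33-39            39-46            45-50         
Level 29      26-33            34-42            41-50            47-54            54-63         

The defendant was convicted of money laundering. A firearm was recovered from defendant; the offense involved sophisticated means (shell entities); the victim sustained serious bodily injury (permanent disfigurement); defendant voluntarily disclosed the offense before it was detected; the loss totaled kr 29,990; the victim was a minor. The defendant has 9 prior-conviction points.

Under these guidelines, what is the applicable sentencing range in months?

38-50 months

Base offense level for money laundering: 11.
A1 applies: 11 + 2 = 13.
A2 applies: 13 − 1 = 12.
A3 applies (level before this adjustment is 12 < 28, so +3): 12 + 3 = 15.
A4 applies: 15 + 1 = 16.
A5 applies (level before this adjustment is 16 < 24, so +2): 16 + 2 = 18.
A6 applies: 18 + 2 = 20.
Final offense level: 20.
Criminal history: 9 prior points → Category Serious (7-12).
Level 20 falls in the 19-22 band.
Grid: Level 19-22 × Category Serious = 38-50 months.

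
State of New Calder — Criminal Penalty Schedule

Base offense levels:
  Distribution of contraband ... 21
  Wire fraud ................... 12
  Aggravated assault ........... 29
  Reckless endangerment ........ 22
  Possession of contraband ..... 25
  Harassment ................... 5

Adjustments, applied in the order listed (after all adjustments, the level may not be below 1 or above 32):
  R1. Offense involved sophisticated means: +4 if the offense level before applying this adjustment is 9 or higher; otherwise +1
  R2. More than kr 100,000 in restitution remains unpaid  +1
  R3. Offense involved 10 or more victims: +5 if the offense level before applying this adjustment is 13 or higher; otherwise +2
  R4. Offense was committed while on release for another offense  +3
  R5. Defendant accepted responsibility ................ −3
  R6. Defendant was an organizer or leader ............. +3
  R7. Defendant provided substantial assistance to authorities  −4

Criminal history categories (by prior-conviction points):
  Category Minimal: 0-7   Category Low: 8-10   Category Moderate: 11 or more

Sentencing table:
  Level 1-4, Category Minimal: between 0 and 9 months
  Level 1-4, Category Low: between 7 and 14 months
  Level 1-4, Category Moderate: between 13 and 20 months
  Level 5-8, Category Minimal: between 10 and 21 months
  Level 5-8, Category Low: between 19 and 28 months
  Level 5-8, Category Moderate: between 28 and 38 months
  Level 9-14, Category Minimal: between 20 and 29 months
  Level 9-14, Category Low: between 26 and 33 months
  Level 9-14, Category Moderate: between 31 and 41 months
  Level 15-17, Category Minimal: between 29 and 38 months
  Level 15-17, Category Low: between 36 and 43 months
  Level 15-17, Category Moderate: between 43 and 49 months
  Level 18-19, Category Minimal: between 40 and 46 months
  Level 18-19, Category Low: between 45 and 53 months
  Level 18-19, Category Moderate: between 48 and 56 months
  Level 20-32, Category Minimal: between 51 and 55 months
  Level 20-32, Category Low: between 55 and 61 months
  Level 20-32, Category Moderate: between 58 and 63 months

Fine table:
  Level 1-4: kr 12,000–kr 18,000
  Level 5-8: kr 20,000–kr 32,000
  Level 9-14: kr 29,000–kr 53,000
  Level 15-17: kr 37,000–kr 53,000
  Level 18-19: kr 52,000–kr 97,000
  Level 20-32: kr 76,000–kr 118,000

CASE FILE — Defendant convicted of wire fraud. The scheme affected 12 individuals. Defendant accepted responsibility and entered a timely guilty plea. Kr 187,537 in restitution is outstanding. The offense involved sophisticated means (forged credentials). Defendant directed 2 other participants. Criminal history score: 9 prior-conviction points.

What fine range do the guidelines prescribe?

kr 76,000–kr 118,000

Base offense level for wire fraud: 12.
R1 applies (level before this adjustment is 12 ≥ 9, so +4): 12 + 4 = 16.
R2 applies: 16 + 1 = 17.
R3 applies (level before this adjustment is 17 ≥ 13, so +5): 17 + 5 = 22.
R4 does not apply.
R5 applies: 22 − 3 = 19.
R6 applies: 19 + 3 = 22.
Final offense level: 22.
Level 22 falls in the 20-32 band.
Fine table: Level 20-32 → kr 76,000–kr 118,000.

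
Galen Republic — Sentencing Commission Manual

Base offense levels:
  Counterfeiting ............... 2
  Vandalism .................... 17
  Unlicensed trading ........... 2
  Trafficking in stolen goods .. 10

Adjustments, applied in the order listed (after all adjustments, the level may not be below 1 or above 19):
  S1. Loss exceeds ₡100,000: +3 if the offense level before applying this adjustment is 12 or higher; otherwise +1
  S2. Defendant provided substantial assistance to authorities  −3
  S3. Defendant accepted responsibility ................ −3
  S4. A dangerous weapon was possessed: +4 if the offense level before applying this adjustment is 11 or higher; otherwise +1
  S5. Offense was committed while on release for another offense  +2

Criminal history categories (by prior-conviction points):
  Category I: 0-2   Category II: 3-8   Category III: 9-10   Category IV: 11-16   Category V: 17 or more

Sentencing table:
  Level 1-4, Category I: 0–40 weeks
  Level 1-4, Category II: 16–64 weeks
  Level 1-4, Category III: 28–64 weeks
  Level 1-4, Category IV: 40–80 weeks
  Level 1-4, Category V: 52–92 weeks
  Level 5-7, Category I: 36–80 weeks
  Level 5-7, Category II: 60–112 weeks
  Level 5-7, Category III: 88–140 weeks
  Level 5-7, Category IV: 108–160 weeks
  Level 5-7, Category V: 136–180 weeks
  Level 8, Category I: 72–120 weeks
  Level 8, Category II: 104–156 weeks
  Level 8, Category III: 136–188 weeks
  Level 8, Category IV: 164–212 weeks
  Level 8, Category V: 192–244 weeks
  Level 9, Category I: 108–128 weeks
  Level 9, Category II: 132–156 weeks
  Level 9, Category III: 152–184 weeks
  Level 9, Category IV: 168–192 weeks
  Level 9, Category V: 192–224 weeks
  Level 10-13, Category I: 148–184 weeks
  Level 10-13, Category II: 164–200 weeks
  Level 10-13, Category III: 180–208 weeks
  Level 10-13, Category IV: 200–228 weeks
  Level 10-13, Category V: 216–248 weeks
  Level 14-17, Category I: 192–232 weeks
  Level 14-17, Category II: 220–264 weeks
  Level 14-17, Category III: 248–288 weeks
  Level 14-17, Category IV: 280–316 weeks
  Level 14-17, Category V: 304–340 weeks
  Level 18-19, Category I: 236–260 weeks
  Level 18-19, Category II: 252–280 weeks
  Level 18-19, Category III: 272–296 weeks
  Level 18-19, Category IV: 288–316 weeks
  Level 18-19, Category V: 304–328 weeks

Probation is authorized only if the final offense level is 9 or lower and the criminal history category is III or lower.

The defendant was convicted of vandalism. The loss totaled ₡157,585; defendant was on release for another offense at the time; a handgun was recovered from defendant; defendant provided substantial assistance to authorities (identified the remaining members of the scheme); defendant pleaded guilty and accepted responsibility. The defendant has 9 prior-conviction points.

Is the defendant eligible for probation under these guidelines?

Base offense level for vandalism: 17.
S1 applies (level before this adjustment is 17 ≥ 12, so +3): 17 + 3 = 20.
S2 applies: 20 − 3 = 17.
S3 applies: 17 − 3 = 14.
S4 applies (level before this adjustment is 14 ≥ 11, so +4): 14 + 4 = 18.
S5 applies: 18 + 2 = 20.
Level 20 exceeds the maximum of 19; capped at 19.
Final offense level: 19.
Criminal history: 9 prior points → Category III (9-10).
Level 19 falls in the 18-19 band.
Grid: Level 18-19 × Category III = 272-296 weeks.
Probation check: level 19 > 9 and category III ≤ III → not eligible.

No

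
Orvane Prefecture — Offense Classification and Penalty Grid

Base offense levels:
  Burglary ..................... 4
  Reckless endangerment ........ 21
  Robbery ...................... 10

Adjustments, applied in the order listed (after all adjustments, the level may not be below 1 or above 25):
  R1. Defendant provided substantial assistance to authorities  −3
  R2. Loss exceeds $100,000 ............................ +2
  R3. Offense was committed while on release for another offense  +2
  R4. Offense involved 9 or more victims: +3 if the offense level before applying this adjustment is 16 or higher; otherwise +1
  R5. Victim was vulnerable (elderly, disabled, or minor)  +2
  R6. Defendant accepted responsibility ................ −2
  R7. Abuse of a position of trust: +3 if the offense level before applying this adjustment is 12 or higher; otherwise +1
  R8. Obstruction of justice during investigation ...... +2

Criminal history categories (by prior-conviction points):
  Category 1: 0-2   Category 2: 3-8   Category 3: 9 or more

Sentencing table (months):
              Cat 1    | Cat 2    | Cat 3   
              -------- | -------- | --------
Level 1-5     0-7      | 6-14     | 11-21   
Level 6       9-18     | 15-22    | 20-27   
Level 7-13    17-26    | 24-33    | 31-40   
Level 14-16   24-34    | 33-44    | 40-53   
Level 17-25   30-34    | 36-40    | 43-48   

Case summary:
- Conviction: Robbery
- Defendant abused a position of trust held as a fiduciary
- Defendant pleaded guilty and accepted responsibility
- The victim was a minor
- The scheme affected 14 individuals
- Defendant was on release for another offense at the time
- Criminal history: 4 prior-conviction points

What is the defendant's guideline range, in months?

33-44 months

Base offense level for robbery: 10.
R2 does not apply.
R3 applies: 10 + 2 = 12.
R4 applies (level before this adjustment is 12 < 16, so +1): 12 + 1 = 13.
R5 applies: 13 + 2 = 15.
R6 applies: 15 − 2 = 13.
R7 applies (level before this adjustment is 13 ≥ 12, so +3): 13 + 3 = 16.
Final offense level: 16.
Criminal history: 4 prior points → Category 2 (3-8).
Level 16 falls in the 14-16 band.
Grid: Level 14-16 × Category 2 = 33-44 months.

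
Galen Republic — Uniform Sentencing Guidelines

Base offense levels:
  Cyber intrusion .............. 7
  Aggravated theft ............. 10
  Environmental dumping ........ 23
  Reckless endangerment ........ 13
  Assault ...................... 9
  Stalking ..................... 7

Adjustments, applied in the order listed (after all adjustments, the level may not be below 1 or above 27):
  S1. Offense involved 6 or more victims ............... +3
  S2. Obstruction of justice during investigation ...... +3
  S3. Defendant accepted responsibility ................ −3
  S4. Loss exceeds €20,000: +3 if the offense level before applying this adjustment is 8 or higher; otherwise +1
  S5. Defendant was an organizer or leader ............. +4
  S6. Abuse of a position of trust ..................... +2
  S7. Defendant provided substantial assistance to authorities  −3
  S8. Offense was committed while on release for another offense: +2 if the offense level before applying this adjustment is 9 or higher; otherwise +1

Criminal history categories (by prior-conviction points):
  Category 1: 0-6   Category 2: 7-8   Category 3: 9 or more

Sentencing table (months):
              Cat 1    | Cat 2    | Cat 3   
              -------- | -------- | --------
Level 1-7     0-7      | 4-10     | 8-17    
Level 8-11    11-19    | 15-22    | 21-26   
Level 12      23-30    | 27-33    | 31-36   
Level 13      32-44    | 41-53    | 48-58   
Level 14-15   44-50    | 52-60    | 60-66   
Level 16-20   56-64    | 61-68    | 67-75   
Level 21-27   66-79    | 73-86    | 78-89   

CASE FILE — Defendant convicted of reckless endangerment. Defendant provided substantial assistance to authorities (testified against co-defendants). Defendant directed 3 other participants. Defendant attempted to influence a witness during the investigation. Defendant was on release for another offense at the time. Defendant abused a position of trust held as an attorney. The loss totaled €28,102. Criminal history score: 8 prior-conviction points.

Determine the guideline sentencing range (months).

73-86 months

Base offense level for reckless endangerment: 13.
S1 does not apply.
S2 applies: 13 + 3 = 16.
S3 does not apply.
S4 applies (level before this adjustment is 16 ≥ 8, so +3): 16 + 3 = 19.
S5 applies: 19 + 4 = 23.
S6 applies: 23 + 2 = 25.
S7 applies: 25 − 3 = 22.
S8 applies (level before this adjustment is 22 ≥ 9, so +2): 22 + 2 = 24.
Final offense level: 24.
Criminal history: 8 prior points → Category 2 (7-8).
Level 24 falls in the 21-27 band.
Grid: Level 21-27 × Category 2 = 73-86 months.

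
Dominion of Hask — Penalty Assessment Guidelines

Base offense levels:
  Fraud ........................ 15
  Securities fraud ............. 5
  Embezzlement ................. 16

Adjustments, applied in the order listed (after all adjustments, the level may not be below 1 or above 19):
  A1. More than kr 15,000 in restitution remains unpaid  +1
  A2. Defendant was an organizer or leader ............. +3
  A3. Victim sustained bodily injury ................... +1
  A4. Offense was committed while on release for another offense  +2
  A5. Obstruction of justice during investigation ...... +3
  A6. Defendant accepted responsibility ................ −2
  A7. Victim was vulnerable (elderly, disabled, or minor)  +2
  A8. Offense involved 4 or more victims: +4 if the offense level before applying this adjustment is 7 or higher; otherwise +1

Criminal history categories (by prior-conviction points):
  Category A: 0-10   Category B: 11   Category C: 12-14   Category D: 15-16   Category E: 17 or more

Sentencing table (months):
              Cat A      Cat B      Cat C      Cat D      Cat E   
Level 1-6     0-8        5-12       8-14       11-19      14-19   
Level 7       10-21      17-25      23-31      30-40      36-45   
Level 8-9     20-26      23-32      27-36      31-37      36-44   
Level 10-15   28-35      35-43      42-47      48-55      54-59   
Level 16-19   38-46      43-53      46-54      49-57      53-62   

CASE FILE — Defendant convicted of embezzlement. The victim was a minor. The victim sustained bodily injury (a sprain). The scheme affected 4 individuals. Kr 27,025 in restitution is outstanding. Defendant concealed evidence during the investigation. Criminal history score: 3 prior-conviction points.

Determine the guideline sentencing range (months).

38-46 months

Base offense level for embezzlement: 16.
A1 applies: 16 + 1 = 17.
A3 applies: 17 + 1 = 18.
A5 applies: 18 + 3 = 21.
A6 does not apply.
A7 applies: 21 + 2 = 23.
A8 applies (level before this adjustment is 23 ≥ 7, so +4): 23 + 4 = 27.
Level 27 exceeds the maximum of 19; capped at 19.
Final offense level: 19.
Criminal history: 3 prior points → Category A (0-10).
Level 19 falls in the 16-19 band.
Grid: Level 16-19 × Category A = 38-46 months.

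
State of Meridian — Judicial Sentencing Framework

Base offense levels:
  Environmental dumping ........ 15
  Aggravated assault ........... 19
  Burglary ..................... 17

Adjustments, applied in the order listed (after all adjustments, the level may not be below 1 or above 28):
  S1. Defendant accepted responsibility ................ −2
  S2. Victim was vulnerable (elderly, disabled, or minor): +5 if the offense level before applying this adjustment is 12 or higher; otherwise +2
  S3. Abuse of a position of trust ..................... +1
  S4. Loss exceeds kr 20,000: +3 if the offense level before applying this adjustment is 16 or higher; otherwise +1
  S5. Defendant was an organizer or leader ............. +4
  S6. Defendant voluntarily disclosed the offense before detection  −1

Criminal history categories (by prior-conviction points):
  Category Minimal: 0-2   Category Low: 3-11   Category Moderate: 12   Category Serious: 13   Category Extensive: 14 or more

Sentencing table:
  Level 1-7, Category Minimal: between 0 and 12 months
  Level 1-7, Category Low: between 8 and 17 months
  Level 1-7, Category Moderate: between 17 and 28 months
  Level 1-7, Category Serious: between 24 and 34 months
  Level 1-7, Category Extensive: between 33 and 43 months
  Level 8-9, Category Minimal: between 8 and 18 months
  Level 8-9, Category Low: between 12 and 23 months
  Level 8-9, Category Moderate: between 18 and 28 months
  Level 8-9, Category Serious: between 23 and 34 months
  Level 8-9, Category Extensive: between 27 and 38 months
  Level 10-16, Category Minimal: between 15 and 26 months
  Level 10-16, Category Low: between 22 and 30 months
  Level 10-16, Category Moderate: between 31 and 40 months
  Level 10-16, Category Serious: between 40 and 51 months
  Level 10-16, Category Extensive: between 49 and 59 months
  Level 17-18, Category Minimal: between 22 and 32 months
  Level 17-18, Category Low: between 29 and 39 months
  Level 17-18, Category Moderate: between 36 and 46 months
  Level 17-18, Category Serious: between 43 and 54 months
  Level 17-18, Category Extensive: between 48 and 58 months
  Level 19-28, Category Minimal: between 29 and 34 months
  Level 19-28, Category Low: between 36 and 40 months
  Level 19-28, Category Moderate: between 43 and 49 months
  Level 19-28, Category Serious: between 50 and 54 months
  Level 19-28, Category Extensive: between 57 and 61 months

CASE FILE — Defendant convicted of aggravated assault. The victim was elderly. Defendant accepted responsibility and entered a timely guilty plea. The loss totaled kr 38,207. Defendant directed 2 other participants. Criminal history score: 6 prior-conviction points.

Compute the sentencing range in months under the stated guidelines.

36-40 months

Base offense level for aggravated assault: 19.
S1 applies: 19 − 2 = 17.
S2 applies (level before this adjustment is 17 ≥ 12, so +5): 17 + 5 = 22.
S3 does not apply.
S4 applies (level before this adjustment is 22 ≥ 16, so +3): 22 + 3 = 25.
S5 applies: 25 + 4 = 29.
S6 does not apply.
Level 29 exceeds the maximum of 28; capped at 28.
Final offense level: 28.
Criminal history: 6 prior points → Category Low (3-11).
Level 28 falls in the 19-28 band.
Grid: Level 19-28 × Category Low = 36-40 months.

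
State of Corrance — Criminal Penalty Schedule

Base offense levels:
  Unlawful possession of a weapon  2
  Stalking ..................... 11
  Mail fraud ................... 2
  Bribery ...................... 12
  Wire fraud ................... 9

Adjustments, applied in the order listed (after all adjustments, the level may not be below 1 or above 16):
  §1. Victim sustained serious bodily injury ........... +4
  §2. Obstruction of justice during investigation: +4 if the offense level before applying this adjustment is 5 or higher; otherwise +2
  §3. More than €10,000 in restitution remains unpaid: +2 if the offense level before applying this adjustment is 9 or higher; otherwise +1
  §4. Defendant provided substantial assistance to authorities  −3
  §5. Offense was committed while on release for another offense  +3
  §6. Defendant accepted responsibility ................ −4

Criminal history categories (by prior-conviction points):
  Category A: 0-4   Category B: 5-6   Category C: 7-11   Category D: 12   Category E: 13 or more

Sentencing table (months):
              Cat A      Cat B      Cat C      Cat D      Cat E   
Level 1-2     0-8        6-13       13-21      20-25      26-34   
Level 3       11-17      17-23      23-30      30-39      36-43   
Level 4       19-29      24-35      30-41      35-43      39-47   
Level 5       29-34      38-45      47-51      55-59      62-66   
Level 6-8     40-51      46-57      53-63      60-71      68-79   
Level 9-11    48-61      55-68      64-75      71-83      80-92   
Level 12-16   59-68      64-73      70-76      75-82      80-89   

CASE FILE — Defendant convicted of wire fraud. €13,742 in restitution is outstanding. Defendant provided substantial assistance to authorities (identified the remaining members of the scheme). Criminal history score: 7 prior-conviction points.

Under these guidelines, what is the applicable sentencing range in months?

53-63 months

Base offense level for wire fraud: 9.
§2 does not apply.
§3 applies (level before this adjustment is 9 ≥ 9, so +2): 9 + 2 = 11.
§4 applies: 11 − 3 = 8.
§5 does not apply.
Final offense level: 8.
Criminal history: 7 prior points → Category C (7-11).
Level 8 falls in the 6-8 band.
Grid: Level 6-8 × Category C = 53-63 months.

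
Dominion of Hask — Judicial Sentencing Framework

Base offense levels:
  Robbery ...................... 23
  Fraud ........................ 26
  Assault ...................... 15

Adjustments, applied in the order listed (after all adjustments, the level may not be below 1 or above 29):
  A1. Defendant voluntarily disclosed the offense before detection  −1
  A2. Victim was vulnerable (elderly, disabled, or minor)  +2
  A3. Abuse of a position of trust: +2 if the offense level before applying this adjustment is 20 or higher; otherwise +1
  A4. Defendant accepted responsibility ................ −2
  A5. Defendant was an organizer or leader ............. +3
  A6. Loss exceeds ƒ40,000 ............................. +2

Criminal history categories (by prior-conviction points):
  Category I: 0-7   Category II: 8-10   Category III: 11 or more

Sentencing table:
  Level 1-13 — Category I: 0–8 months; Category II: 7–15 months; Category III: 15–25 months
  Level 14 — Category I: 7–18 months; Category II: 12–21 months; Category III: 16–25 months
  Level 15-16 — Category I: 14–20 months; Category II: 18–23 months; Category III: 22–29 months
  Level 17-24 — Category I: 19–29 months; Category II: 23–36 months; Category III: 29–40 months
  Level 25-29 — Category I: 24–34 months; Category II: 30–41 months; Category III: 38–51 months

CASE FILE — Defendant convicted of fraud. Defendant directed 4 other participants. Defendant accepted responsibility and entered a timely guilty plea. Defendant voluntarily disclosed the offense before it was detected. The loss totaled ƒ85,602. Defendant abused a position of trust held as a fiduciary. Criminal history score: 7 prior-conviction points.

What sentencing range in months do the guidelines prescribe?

24-34 months

Base offense level for fraud: 26.
A1 applies: 26 − 1 = 25.
A2 does not apply.
A3 applies (level before this adjustment is 25 ≥ 20, so +2): 25 + 2 = 27.
A4 applies: 27 − 2 = 25.
A5 applies: 25 + 3 = 28.
A6 applies: 28 + 2 = 30.
Level 30 exceeds the maximum of 29; capped at 29.
Final offense level: 29.
Criminal history: 7 prior points → Category I (0-7).
Level 29 falls in the 25-29 band.
Grid: Level 25-29 × Category I = 24-34 months.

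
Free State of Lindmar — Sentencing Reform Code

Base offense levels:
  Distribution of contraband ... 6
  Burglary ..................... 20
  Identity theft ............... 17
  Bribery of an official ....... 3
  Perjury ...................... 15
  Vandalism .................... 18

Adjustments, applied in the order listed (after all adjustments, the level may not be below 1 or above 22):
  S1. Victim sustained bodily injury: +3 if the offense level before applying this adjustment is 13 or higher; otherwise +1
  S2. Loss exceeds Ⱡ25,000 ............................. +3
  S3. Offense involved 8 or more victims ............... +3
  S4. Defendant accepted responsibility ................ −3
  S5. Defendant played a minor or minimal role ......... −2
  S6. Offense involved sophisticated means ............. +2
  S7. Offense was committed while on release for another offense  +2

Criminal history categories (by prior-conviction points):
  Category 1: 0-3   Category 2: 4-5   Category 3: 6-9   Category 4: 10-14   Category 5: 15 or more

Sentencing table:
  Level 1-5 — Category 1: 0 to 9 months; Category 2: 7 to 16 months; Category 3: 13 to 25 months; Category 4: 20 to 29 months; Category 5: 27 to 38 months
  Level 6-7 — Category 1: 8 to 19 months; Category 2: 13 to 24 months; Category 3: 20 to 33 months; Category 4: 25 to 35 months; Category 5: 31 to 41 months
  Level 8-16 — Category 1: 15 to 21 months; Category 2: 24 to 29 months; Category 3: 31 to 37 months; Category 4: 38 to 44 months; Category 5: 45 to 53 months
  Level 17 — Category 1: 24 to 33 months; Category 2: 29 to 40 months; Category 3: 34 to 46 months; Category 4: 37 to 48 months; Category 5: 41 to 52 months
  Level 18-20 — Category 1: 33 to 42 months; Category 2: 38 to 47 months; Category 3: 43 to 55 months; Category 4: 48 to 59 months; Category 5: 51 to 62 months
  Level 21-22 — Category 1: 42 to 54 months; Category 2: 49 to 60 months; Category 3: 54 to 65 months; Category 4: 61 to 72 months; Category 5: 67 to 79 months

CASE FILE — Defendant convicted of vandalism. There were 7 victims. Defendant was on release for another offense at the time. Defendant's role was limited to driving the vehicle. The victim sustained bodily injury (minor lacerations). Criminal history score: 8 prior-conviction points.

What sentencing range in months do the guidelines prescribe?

54-65 months

Base offense level for vandalism: 18.
S1 applies (level before this adjustment is 18 ≥ 13, so +3): 18 + 3 = 21.
S3 does not apply.
S5 applies: 21 − 2 = 19.
S6 does not apply.
S7 applies: 19 + 2 = 21.
Final offense level: 21.
Criminal history: 8 prior points → Category 3 (6-9).
Level 21 falls in the 21-22 band.
Grid: Level 21-22 × Category 3 = 54-65 months.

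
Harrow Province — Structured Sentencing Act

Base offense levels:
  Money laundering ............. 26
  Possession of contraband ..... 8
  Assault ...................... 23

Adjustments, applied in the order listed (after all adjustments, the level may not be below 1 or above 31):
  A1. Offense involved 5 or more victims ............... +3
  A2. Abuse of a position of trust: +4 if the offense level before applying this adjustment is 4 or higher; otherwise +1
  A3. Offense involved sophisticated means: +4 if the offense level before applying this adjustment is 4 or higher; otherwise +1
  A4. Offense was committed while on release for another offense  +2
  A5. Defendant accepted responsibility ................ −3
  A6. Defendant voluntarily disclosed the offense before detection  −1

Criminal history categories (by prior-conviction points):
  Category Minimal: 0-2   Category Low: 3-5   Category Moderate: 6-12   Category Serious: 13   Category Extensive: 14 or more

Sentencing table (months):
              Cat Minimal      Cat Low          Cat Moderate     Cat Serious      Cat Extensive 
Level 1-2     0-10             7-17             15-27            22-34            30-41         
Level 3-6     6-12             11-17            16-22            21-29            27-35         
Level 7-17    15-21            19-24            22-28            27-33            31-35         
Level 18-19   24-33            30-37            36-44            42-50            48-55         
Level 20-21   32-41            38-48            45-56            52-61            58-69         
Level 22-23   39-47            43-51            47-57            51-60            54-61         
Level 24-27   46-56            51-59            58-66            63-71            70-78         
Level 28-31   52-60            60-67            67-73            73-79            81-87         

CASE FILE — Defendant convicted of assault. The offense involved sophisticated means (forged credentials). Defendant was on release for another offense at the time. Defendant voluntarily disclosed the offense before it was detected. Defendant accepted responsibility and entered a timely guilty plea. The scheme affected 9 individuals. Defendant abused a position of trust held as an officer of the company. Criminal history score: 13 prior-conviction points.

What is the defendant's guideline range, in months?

Base offense level for assault: 23.
A1 applies: 23 + 3 = 26.
A2 applies (level before this adjustment is 26 ≥ 4, so +4): 26 + 4 = 30.
A3 applies (level before this adjustment is 30 ≥ 4, so +4): 30 + 4 = 34.
A4 applies: 34 + 2 = 36.
A5 applies: 36 − 3 = 33.
A6 applies: 33 − 1 = 32.
Level 32 exceeds the maximum of 31; capped at 31.
Final offense level: 31.
Criminal history: 13 prior points → Category Serious (13).
Level 31 falls in the 28-31 band.
Grid: Level 28-31 × Category Serious = 73-79 months.

73-79 months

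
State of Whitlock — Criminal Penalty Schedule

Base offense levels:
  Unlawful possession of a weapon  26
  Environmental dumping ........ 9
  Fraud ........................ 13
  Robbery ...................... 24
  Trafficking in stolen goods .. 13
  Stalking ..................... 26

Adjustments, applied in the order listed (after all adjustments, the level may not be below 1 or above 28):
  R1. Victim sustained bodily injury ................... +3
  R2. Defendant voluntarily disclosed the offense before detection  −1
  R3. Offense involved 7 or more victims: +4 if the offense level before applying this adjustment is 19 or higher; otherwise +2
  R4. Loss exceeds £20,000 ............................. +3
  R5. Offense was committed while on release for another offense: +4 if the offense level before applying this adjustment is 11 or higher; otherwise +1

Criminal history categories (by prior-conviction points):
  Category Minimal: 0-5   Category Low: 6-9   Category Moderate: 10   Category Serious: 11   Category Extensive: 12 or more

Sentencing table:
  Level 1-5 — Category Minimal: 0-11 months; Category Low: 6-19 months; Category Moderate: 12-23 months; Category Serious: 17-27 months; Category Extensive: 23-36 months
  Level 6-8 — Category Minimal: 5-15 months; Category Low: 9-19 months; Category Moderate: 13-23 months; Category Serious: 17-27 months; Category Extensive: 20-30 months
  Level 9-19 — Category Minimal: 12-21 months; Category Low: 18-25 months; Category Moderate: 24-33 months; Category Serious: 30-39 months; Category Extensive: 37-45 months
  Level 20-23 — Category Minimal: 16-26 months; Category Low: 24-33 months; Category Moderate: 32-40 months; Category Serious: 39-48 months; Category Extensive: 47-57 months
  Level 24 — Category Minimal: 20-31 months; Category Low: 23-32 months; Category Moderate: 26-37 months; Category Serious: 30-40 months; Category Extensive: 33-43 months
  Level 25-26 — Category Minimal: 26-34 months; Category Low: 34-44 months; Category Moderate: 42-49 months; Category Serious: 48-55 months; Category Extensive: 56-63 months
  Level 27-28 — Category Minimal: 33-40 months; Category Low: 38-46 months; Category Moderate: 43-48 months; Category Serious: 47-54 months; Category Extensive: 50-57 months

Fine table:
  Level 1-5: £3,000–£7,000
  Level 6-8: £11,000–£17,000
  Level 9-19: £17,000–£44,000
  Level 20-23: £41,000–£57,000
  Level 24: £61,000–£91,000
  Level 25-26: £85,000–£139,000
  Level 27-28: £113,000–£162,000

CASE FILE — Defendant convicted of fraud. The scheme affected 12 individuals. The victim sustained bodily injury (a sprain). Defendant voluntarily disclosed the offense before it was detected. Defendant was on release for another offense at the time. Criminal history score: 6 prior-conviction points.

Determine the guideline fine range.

£41,000–£57,000

Base offense level for fraud: 13.
R1 applies: 13 + 3 = 16.
R2 applies: 16 − 1 = 15.
R3 applies (level before this adjustment is 15 < 19, so +2): 15 + 2 = 17.
R4 does not apply.
R5 applies (level before this adjustment is 17 ≥ 11, so +4): 17 + 4 = 21.
Final offense level: 21.
Level 21 falls in the 20-23 band.
Fine table: Level 20-23 → £41,000–£57,000.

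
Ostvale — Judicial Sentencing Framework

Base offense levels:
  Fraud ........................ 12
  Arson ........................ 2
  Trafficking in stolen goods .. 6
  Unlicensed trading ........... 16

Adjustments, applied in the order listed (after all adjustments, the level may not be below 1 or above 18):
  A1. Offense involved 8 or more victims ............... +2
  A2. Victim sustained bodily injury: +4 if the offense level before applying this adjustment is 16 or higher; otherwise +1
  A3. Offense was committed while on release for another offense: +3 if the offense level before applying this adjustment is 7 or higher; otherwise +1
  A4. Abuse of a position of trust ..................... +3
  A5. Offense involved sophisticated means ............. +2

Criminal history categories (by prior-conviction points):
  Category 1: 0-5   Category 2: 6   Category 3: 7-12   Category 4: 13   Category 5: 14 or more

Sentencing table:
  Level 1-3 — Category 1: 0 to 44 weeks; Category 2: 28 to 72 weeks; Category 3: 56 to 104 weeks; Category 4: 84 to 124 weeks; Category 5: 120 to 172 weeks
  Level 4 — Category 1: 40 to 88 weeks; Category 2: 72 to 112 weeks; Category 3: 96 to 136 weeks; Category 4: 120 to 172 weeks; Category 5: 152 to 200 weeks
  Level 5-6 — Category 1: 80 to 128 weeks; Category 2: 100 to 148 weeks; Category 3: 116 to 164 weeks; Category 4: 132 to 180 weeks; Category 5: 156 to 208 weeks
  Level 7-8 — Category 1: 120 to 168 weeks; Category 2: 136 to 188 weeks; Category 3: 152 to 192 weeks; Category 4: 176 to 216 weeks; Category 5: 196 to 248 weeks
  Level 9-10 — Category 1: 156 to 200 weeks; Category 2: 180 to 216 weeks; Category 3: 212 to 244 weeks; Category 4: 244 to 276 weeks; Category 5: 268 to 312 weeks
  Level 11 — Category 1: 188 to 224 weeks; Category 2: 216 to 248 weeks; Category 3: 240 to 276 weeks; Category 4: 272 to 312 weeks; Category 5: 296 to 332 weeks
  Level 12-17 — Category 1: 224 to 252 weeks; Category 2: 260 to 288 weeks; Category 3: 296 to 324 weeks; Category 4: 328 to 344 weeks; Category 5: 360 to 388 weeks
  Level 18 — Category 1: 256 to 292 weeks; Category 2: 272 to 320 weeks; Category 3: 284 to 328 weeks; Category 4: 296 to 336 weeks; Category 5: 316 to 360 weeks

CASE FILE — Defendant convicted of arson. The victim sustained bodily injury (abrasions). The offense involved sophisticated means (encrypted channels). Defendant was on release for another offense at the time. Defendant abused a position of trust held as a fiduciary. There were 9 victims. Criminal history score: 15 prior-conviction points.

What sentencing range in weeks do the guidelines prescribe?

296-332 weeks

Base offense level for arson: 2.
A1 applies: 2 + 2 = 4.
A2 applies (level before this adjustment is 4 < 16, so +1): 4 + 1 = 5.
A3 applies (level before this adjustment is 5 < 7, so +1): 5 + 1 = 6.
A4 applies: 6 + 3 = 9.
A5 applies: 9 + 2 = 11.
Final offense level: 11.
Criminal history: 15 prior points → Category 5 (14+).
Level 11 falls in the 11 band.
Grid: Level 11 × Category 5 = 296-332 weeks.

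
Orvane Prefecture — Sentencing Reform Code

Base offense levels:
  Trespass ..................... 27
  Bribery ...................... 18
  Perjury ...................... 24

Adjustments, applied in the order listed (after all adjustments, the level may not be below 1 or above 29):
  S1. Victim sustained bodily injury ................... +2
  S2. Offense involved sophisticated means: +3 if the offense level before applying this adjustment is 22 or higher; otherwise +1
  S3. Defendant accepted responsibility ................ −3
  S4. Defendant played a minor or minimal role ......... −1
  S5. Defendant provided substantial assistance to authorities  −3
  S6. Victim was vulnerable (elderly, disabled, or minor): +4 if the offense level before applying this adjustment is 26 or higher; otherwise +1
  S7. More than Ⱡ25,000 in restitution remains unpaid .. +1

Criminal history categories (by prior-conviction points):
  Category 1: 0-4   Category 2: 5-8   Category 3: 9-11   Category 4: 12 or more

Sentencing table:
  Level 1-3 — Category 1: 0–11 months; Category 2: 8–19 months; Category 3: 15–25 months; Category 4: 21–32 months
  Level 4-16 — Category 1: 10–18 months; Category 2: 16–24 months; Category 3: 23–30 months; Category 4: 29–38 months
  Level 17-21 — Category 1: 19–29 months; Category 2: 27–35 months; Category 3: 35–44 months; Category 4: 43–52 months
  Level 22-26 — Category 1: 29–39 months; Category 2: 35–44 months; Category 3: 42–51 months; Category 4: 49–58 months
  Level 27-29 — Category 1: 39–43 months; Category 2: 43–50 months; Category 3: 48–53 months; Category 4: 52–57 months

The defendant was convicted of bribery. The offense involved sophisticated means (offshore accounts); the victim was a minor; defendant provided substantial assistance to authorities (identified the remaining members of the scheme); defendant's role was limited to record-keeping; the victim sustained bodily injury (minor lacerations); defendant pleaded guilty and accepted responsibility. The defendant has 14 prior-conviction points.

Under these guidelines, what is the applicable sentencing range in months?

Base offense level for bribery: 18.
S1 applies: 18 + 2 = 20.
S2 applies (level before this adjustment is 20 < 22, so +1): 20 + 1 = 21.
S3 applies: 21 − 3 = 18.
S4 applies: 18 − 1 = 17.
S5 applies: 17 − 3 = 14.
S6 applies (level before this adjustment is 14 < 26, so +1): 14 + 1 = 15.
S7 does not apply.
Final offense level: 15.
Criminal history: 14 prior points → Category 4 (12+).
Level 15 falls in the 4-16 band.
Grid: Level 4-16 × Category 4 = 29-38 months.

29-38 months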